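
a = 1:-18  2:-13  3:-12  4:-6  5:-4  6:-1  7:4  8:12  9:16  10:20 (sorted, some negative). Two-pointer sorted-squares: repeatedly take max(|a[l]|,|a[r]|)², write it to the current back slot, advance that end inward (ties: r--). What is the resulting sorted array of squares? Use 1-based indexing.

l=1 r=10: |-18|<=|20| out[10]=400, r--
l=1 r=9: |-18|>|16| out[9]=324, l++
l=2 r=9: |-13|<=|16| out[8]=256, r--
l=2 r=8: |-13|>|12| out[7]=169, l++
l=3 r=8: |-12|<=|12| out[6]=144, r--
l=3 r=7: |-12|>|4| out[5]=144, l++
l=4 r=7: |-6|>|4| out[4]=36, l++
l=5 r=7: |-4|<=|4| out[3]=16, r--
l=5 r=6: |-4|>|-1| out[2]=16, l++
l=6 r=6: |-1|<=|-1| out[1]=1, r--

[1, 16, 16, 36, 144, 144, 169, 256, 324, 400]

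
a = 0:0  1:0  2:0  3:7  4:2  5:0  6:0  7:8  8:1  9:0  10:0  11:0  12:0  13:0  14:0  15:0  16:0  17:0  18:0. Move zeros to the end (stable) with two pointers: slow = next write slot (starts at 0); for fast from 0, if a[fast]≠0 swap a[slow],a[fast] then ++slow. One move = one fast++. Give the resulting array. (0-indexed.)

(s=0,f=0) a[fast]=0 → fast++
(s=0,f=1) a[fast]=0 → fast++
(s=0,f=2) a[fast]=0 → fast++
(s=0,f=3) a[fast]=7≠0 swap→a[0]=7 → slow++,fast++
(s=1,f=4) a[fast]=2≠0 swap→a[1]=2 → slow++,fast++
(s=2,f=5) a[fast]=0 → fast++
(s=2,f=6) a[fast]=0 → fast++
(s=2,f=7) a[fast]=8≠0 swap→a[2]=8 → slow++,fast++
(s=3,f=8) a[fast]=1≠0 swap→a[3]=1 → slow++,fast++
(s=4,f=9) a[fast]=0 → fast++
(s=4,f=10) a[fast]=0 → fast++
(s=4,f=11) a[fast]=0 → fast++
(s=4,f=12) a[fast]=0 → fast++
(s=4,f=13) a[fast]=0 → fast++
(s=4,f=14) a[fast]=0 → fast++
(s=4,f=15) a[fast]=0 → fast++
(s=4,f=16) a[fast]=0 → fast++
(s=4,f=17) a[fast]=0 → fast++
(s=4,f=18) a[fast]=0 → fast++

[7, 2, 8, 1, 0, 0, 0, 0, 0, 0, 0, 0, 0, 0, 0, 0, 0, 0, 0]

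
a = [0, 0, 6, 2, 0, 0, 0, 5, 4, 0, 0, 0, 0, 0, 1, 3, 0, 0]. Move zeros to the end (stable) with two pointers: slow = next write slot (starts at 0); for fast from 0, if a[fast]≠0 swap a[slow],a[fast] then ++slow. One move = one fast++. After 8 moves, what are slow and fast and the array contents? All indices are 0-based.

slow=3, fast=8, a=[6, 2, 5, 0, 0, 0, 0, 0, 4, 0, 0, 0, 0, 0, 1, 3, 0, 0]

(s=0,f=0) a[fast]=0 → fast++
(s=0,f=1) a[fast]=0 → fast++
(s=0,f=2) a[fast]=6≠0 swap→a[0]=6 → slow++,fast++
(s=1,f=3) a[fast]=2≠0 swap→a[1]=2 → slow++,fast++
(s=2,f=4) a[fast]=0 → fast++
(s=2,f=5) a[fast]=0 → fast++
(s=2,f=6) a[fast]=0 → fast++
(s=2,f=7) a[fast]=5≠0 swap→a[2]=5 → slow++,fast++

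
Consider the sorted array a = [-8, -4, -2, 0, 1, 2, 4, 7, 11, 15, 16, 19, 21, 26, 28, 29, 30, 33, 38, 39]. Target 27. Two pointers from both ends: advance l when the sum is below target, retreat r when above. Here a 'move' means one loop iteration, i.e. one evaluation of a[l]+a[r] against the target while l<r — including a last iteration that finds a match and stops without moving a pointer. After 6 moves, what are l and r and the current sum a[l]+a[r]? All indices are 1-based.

l=3, r=16, sum=27

l=1 r=20: -8+39=31 >27, r--
l=1 r=19: -8+38=30 >27, r--
l=1 r=18: -8+33=25 <27, l++
l=2 r=18: -4+33=29 >27, r--
l=2 r=17: -4+30=26 <27, l++
l=3 r=17: -2+30=28 >27, r--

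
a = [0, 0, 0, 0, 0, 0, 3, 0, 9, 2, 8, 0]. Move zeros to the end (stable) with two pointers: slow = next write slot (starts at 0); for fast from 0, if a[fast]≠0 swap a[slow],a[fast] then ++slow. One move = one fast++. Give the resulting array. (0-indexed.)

[3, 9, 2, 8, 0, 0, 0, 0, 0, 0, 0, 0]

(s=0,f=0) a[fast]=0 → fast++
(s=0,f=1) a[fast]=0 → fast++
(s=0,f=2) a[fast]=0 → fast++
(s=0,f=3) a[fast]=0 → fast++
(s=0,f=4) a[fast]=0 → fast++
(s=0,f=5) a[fast]=0 → fast++
(s=0,f=6) a[fast]=3≠0 swap→a[0]=3 → slow++,fast++
(s=1,f=7) a[fast]=0 → fast++
(s=1,f=8) a[fast]=9≠0 swap→a[1]=9 → slow++,fast++
(s=2,f=9) a[fast]=2≠0 swap→a[2]=2 → slow++,fast++
(s=3,f=10) a[fast]=8≠0 swap→a[3]=8 → slow++,fast++
(s=4,f=11) a[fast]=0 → fast++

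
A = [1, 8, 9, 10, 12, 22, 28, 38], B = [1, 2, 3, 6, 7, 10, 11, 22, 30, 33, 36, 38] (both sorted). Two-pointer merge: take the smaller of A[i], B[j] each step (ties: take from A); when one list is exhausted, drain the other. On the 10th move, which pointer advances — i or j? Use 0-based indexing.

j

[i=0,j=0] A[i]=1<=B[j]=1 take 1 → i++
[i=1,j=0] A[i]=8>B[j]=1 take 1 → j++
[i=1,j=1] A[i]=8>B[j]=2 take 2 → j++
[i=1,j=2] A[i]=8>B[j]=3 take 3 → j++
[i=1,j=3] A[i]=8>B[j]=6 take 6 → j++
[i=1,j=4] A[i]=8>B[j]=7 take 7 → j++
[i=1,j=5] A[i]=8<=B[j]=10 take 8 → i++
[i=2,j=5] A[i]=9<=B[j]=10 take 9 → i++
[i=3,j=5] A[i]=10<=B[j]=10 take 10 → i++
[i=4,j=5] A[i]=12>B[j]=10 take 10 → j++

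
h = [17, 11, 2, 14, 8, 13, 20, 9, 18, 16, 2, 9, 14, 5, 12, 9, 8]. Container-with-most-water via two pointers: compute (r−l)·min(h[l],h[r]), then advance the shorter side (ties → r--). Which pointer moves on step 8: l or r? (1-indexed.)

l=1 r=17: min(17,8)*16=128 best=128 *, r--
l=1 r=16: min(17,9)*15=135 best=135 *, r--
l=1 r=15: min(17,12)*14=168 best=168 *, r--
l=1 r=14: min(17,5)*13=65 best=168, r--
l=1 r=13: min(17,14)*12=168 best=168, r--
l=1 r=12: min(17,9)*11=99 best=168, r--
l=1 r=11: min(17,2)*10=20 best=168, r--
l=1 r=10: min(17,16)*9=144 best=168, r--

r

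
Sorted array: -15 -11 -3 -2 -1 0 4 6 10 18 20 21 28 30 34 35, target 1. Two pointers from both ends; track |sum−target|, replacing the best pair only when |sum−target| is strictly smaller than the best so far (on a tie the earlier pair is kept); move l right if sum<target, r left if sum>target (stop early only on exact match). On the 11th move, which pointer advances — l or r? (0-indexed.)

r

l=0 r=15: -15+35=20 d=19 *, r--
l=0 r=14: -15+34=19 d=18 *, r--
l=0 r=13: -15+30=15 d=14 *, r--
l=0 r=12: -15+28=13 d=12 *, r--
l=0 r=11: -15+21=6 d=5 *, r--
l=0 r=10: -15+20=5 d=4 *, r--
l=0 r=9: -15+18=3 d=2 *, r--
l=0 r=8: -15+10=-5 d=6, l++
l=1 r=8: -11+10=-1 d=2, l++
l=2 r=8: -3+10=7 d=6, r--
l=2 r=7: -3+6=3 d=2, r--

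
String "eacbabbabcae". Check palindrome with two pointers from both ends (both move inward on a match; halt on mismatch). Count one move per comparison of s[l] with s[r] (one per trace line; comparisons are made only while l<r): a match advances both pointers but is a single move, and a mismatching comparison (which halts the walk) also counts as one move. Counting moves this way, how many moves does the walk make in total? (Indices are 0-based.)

6 moves

l=0 r=11: 'e'=='e', l++,r--
l=1 r=10: 'a'=='a', l++,r--
l=2 r=9: 'c'=='c', l++,r--
l=3 r=8: 'b'=='b', l++,r--
l=4 r=7: 'a'=='a', l++,r--
l=5 r=6: 'b'=='b', l++,r--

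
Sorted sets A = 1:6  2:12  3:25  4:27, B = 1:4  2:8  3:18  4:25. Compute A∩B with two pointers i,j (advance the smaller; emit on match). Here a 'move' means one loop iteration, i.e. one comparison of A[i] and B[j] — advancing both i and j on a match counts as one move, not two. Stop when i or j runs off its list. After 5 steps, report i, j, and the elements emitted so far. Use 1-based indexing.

[i=1,j=1] 6>4 → j++
[i=1,j=2] 6<8 → i++
[i=2,j=2] 12>8 → j++
[i=2,j=3] 12<18 → i++
[i=3,j=3] 25>18 → j++

i=3, j=4, emitted=[]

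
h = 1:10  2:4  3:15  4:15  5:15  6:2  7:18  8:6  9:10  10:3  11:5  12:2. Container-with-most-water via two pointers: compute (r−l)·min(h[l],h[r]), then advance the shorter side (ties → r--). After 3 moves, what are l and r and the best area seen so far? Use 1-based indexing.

l=1 r=12: min(10,2)*11=22 best=22 *, r--
l=1 r=11: min(10,5)*10=50 best=50 *, r--
l=1 r=10: min(10,3)*9=27 best=50, r--

l=1, r=9, best area=50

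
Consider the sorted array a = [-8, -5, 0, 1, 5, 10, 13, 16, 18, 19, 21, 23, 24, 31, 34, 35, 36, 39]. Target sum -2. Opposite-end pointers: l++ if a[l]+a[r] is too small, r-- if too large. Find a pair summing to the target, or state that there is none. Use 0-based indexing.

l=0 r=17: -8+39=31 >-2, r--
l=0 r=16: -8+36=28 >-2, r--
l=0 r=15: -8+35=27 >-2, r--
l=0 r=14: -8+34=26 >-2, r--
l=0 r=13: -8+31=23 >-2, r--
l=0 r=12: -8+24=16 >-2, r--
l=0 r=11: -8+23=15 >-2, r--
l=0 r=10: -8+21=13 >-2, r--
l=0 r=9: -8+19=11 >-2, r--
l=0 r=8: -8+18=10 >-2, r--
l=0 r=7: -8+16=8 >-2, r--
l=0 r=6: -8+13=5 >-2, r--
l=0 r=5: -8+10=2 >-2, r--
l=0 r=4: -8+5=-3 <-2, l++
l=1 r=4: -5+5=0 >-2, r--
l=1 r=3: -5+1=-4 <-2, l++
l=2 r=3: 0+1=1 >-2, r--

no pair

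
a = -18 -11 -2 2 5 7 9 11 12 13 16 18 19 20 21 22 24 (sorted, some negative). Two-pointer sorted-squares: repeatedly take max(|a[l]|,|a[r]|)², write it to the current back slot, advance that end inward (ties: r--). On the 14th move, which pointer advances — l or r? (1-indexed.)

r

[1,17] |-18|<=|24| out[17]=576 → r--
[1,16] |-18|<=|22| out[16]=484 → r--
[1,15] |-18|<=|21| out[15]=441 → r--
[1,14] |-18|<=|20| out[14]=400 → r--
[1,13] |-18|<=|19| out[13]=361 → r--
[1,12] |-18|<=|18| out[12]=324 → r--
[1,11] |-18|>|16| out[11]=324 → l++
[2,11] |-11|<=|16| out[10]=256 → r--
[2,10] |-11|<=|13| out[9]=169 → r--
[2,9] |-11|<=|12| out[8]=144 → r--
[2,8] |-11|<=|11| out[7]=121 → r--
[2,7] |-11|>|9| out[6]=121 → l++
[3,7] |-2|<=|9| out[5]=81 → r--
[3,6] |-2|<=|7| out[4]=49 → r--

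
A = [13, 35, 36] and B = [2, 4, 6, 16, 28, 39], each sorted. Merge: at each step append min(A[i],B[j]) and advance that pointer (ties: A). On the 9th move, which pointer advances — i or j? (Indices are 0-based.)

i=0 j=0: A[i]=13>B[j]=2 take 2, j++
i=0 j=1: A[i]=13>B[j]=4 take 4, j++
i=0 j=2: A[i]=13>B[j]=6 take 6, j++
i=0 j=3: A[i]=13<=B[j]=16 take 13, i++
i=1 j=3: A[i]=35>B[j]=16 take 16, j++
i=1 j=4: A[i]=35>B[j]=28 take 28, j++
i=1 j=5: A[i]=35<=B[j]=39 take 35, i++
i=2 j=5: A[i]=36<=B[j]=39 take 36, i++
i=3 j=5: A done, take B[j]=39, j++

j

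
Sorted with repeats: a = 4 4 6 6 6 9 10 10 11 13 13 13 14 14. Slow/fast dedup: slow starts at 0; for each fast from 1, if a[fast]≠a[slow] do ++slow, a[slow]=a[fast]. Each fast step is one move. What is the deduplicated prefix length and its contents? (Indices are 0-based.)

length 7; prefix = [4, 6, 9, 10, 11, 13, 14]

slow=0 fast=1: a[fast]=4=a[slow] dup, fast++
slow=0 fast=2: a[fast]=6≠a[slow]=4 write a[1]=6, slow++,fast++
slow=1 fast=3: a[fast]=6=a[slow] dup, fast++
slow=1 fast=4: a[fast]=6=a[slow] dup, fast++
slow=1 fast=5: a[fast]=9≠a[slow]=6 write a[2]=9, slow++,fast++
slow=2 fast=6: a[fast]=10≠a[slow]=9 write a[3]=10, slow++,fast++
slow=3 fast=7: a[fast]=10=a[slow] dup, fast++
slow=3 fast=8: a[fast]=11≠a[slow]=10 write a[4]=11, slow++,fast++
slow=4 fast=9: a[fast]=13≠a[slow]=11 write a[5]=13, slow++,fast++
slow=5 fast=10: a[fast]=13=a[slow] dup, fast++
slow=5 fast=11: a[fast]=13=a[slow] dup, fast++
slow=5 fast=12: a[fast]=14≠a[slow]=13 write a[6]=14, slow++,fast++
slow=6 fast=13: a[fast]=14=a[slow] dup, fast++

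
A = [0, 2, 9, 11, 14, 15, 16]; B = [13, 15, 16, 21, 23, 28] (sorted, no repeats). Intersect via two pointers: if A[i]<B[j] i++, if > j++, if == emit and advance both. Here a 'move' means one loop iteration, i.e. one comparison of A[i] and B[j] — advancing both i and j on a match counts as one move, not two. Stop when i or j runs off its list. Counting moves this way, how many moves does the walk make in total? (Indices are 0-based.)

8 moves

[i=0,j=0] 0<13 → i++
[i=1,j=0] 2<13 → i++
[i=2,j=0] 9<13 → i++
[i=3,j=0] 11<13 → i++
[i=4,j=0] 14>13 → j++
[i=4,j=1] 14<15 → i++
[i=5,j=1] 15==15 emit → i++,j++
[i=6,j=2] 16==16 emit → i++,j++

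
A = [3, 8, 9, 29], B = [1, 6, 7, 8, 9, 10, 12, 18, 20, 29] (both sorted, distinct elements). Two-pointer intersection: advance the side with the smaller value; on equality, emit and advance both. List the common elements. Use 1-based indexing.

i=1 j=1: 3>1, j++
i=1 j=2: 3<6, i++
i=2 j=2: 8>6, j++
i=2 j=3: 8>7, j++
i=2 j=4: 8==8 emit, i++,j++
i=3 j=5: 9==9 emit, i++,j++
i=4 j=6: 29>10, j++
i=4 j=7: 29>12, j++
i=4 j=8: 29>18, j++
i=4 j=9: 29>20, j++
i=4 j=10: 29==29 emit, i++,j++

intersection = [8, 9, 29]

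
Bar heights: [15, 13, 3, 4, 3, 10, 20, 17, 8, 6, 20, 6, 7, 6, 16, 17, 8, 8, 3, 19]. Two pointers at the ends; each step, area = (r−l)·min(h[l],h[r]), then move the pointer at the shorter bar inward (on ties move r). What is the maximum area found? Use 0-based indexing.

max area = 285

[0,19] min(15,19)*19=285 best=285 * → l++
[1,19] min(13,19)*18=234 best=285 → l++
[2,19] min(3,19)*17=51 best=285 → l++
[3,19] min(4,19)*16=64 best=285 → l++
[4,19] min(3,19)*15=45 best=285 → l++
[5,19] min(10,19)*14=140 best=285 → l++
[6,19] min(20,19)*13=247 best=285 → r--
[6,18] min(20,3)*12=36 best=285 → r--
[6,17] min(20,8)*11=88 best=285 → r--
[6,16] min(20,8)*10=80 best=285 → r--
[6,15] min(20,17)*9=153 best=285 → r--
[6,14] min(20,16)*8=128 best=285 → r--
[6,13] min(20,6)*7=42 best=285 → r--
[6,12] min(20,7)*6=42 best=285 → r--
[6,11] min(20,6)*5=30 best=285 → r--
[6,10] min(20,20)*4=80 best=285 → r--
[6,9] min(20,6)*3=18 best=285 → r--
[6,8] min(20,8)*2=16 best=285 → r--
[6,7] min(20,17)*1=17 best=285 → r--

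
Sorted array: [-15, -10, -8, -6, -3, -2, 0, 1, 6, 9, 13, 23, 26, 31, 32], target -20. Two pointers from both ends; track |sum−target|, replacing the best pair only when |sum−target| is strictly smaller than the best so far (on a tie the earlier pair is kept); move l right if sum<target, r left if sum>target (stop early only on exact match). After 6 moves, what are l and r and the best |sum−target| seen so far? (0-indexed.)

l=0, r=8, best |Δ|=14

l=0 r=14: -15+32=17 d=37 *, r--
l=0 r=13: -15+31=16 d=36 *, r--
l=0 r=12: -15+26=11 d=31 *, r--
l=0 r=11: -15+23=8 d=28 *, r--
l=0 r=10: -15+13=-2 d=18 *, r--
l=0 r=9: -15+9=-6 d=14 *, r--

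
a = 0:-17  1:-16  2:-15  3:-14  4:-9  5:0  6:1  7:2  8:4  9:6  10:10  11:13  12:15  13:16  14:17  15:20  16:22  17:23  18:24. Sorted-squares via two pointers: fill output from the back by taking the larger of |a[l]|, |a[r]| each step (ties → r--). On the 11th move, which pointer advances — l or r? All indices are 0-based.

l=0 r=18: |-17|<=|24| out[18]=576, r--
l=0 r=17: |-17|<=|23| out[17]=529, r--
l=0 r=16: |-17|<=|22| out[16]=484, r--
l=0 r=15: |-17|<=|20| out[15]=400, r--
l=0 r=14: |-17|<=|17| out[14]=289, r--
l=0 r=13: |-17|>|16| out[13]=289, l++
l=1 r=13: |-16|<=|16| out[12]=256, r--
l=1 r=12: |-16|>|15| out[11]=256, l++
l=2 r=12: |-15|<=|15| out[10]=225, r--
l=2 r=11: |-15|>|13| out[9]=225, l++
l=3 r=11: |-14|>|13| out[8]=196, l++

l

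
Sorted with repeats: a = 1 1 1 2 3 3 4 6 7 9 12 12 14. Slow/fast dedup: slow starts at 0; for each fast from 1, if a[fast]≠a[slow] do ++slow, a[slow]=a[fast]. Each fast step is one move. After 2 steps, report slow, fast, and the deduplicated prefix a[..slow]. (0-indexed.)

slow=0, fast=3, prefix=[1]

(s=0,f=1) a[fast]=1=a[slow] dup → fast++
(s=0,f=2) a[fast]=1=a[slow] dup → fast++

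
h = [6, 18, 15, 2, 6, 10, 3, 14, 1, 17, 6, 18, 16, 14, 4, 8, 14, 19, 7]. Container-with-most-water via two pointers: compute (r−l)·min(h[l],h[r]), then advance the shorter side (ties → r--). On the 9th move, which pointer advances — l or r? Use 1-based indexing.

l=1 r=19: min(6,7)*18=108 best=108 *, l++
l=2 r=19: min(18,7)*17=119 best=119 *, r--
l=2 r=18: min(18,19)*16=288 best=288 *, l++
l=3 r=18: min(15,19)*15=225 best=288, l++
l=4 r=18: min(2,19)*14=28 best=288, l++
l=5 r=18: min(6,19)*13=78 best=288, l++
l=6 r=18: min(10,19)*12=120 best=288, l++
l=7 r=18: min(3,19)*11=33 best=288, l++
l=8 r=18: min(14,19)*10=140 best=288, l++

l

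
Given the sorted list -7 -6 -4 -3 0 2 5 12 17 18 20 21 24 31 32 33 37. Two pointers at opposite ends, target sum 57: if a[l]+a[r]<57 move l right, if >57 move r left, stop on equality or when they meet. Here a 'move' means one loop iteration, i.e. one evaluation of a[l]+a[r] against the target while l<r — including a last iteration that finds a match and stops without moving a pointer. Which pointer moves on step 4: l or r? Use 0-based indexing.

l

[0,16] -7+37=30 <57 → l++
[1,16] -6+37=31 <57 → l++
[2,16] -4+37=33 <57 → l++
[3,16] -3+37=34 <57 → l++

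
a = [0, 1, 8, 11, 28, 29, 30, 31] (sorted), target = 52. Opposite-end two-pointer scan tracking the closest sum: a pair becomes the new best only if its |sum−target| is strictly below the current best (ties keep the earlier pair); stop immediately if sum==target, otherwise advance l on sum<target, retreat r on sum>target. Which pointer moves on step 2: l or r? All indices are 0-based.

l

[0,7] 0+31=31 d=21 * → l++
[1,7] 1+31=32 d=20 * → l++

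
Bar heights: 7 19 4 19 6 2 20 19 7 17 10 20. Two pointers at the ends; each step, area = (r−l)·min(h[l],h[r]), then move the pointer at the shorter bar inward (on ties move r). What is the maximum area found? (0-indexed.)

max area = 190

l=0 r=11: min(7,20)*11=77 best=77 *, l++
l=1 r=11: min(19,20)*10=190 best=190 *, l++
l=2 r=11: min(4,20)*9=36 best=190, l++
l=3 r=11: min(19,20)*8=152 best=190, l++
l=4 r=11: min(6,20)*7=42 best=190, l++
l=5 r=11: min(2,20)*6=12 best=190, l++
l=6 r=11: min(20,20)*5=100 best=190, r--
l=6 r=10: min(20,10)*4=40 best=190, r--
l=6 r=9: min(20,17)*3=51 best=190, r--
l=6 r=8: min(20,7)*2=14 best=190, r--
l=6 r=7: min(20,19)*1=19 best=190, r--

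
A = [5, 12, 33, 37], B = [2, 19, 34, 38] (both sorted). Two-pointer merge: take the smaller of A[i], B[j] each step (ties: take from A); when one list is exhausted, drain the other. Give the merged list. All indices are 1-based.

[2, 5, 12, 19, 33, 34, 37, 38]

i=1 j=1: A[i]=5>B[j]=2 take 2, j++
i=1 j=2: A[i]=5<=B[j]=19 take 5, i++
i=2 j=2: A[i]=12<=B[j]=19 take 12, i++
i=3 j=2: A[i]=33>B[j]=19 take 19, j++
i=3 j=3: A[i]=33<=B[j]=34 take 33, i++
i=4 j=3: A[i]=37>B[j]=34 take 34, j++
i=4 j=4: A[i]=37<=B[j]=38 take 37, i++
i=5 j=4: A done, take B[j]=38, j++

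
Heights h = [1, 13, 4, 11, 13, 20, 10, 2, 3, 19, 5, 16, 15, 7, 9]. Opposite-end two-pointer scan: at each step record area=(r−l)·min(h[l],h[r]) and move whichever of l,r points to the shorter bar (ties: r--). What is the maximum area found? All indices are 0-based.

l=0 r=14: min(1,9)*14=14 best=14 *, l++
l=1 r=14: min(13,9)*13=117 best=117 *, r--
l=1 r=13: min(13,7)*12=84 best=117, r--
l=1 r=12: min(13,15)*11=143 best=143 *, l++
l=2 r=12: min(4,15)*10=40 best=143, l++
l=3 r=12: min(11,15)*9=99 best=143, l++
l=4 r=12: min(13,15)*8=104 best=143, l++
l=5 r=12: min(20,15)*7=105 best=143, r--
l=5 r=11: min(20,16)*6=96 best=143, r--
l=5 r=10: min(20,5)*5=25 best=143, r--
l=5 r=9: min(20,19)*4=76 best=143, r--
l=5 r=8: min(20,3)*3=9 best=143, r--
l=5 r=7: min(20,2)*2=4 best=143, r--
l=5 r=6: min(20,10)*1=10 best=143, r--

max area = 143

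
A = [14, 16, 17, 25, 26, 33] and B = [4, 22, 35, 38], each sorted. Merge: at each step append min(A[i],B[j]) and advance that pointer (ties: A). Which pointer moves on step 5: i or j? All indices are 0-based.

i=0 j=0: A[i]=14>B[j]=4 take 4, j++
i=0 j=1: A[i]=14<=B[j]=22 take 14, i++
i=1 j=1: A[i]=16<=B[j]=22 take 16, i++
i=2 j=1: A[i]=17<=B[j]=22 take 17, i++
i=3 j=1: A[i]=25>B[j]=22 take 22, j++

j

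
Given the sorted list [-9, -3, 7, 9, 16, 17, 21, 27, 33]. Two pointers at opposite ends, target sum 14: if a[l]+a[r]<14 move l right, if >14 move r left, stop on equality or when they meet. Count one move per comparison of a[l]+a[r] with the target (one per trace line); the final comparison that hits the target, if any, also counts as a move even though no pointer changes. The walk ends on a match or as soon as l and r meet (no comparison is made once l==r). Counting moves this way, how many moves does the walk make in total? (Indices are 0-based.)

5 moves

[0,8] -9+33=24 >14 → r--
[0,7] -9+27=18 >14 → r--
[0,6] -9+21=12 <14 → l++
[1,6] -3+21=18 >14 → r--
[1,5] -3+17=14 → found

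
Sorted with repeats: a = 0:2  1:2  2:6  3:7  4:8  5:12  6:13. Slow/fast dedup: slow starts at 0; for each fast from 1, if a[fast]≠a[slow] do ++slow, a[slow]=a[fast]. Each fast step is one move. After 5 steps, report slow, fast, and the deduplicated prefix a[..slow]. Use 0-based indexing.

slow=4, fast=6, prefix=[2, 6, 7, 8, 12]

slow=0 fast=1: a[fast]=2=a[slow] dup, fast++
slow=0 fast=2: a[fast]=6≠a[slow]=2 write a[1]=6, slow++,fast++
slow=1 fast=3: a[fast]=7≠a[slow]=6 write a[2]=7, slow++,fast++
slow=2 fast=4: a[fast]=8≠a[slow]=7 write a[3]=8, slow++,fast++
slow=3 fast=5: a[fast]=12≠a[slow]=8 write a[4]=12, slow++,fast++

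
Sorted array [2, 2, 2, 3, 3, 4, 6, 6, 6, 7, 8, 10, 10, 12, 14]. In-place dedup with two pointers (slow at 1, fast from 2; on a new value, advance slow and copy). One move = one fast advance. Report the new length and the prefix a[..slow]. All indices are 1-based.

(s=1,f=2) a[fast]=2=a[slow] dup → fast++
(s=1,f=3) a[fast]=2=a[slow] dup → fast++
(s=1,f=4) a[fast]=3≠a[slow]=2 write a[2]=3 → slow++,fast++
(s=2,f=5) a[fast]=3=a[slow] dup → fast++
(s=2,f=6) a[fast]=4≠a[slow]=3 write a[3]=4 → slow++,fast++
(s=3,f=7) a[fast]=6≠a[slow]=4 write a[4]=6 → slow++,fast++
(s=4,f=8) a[fast]=6=a[slow] dup → fast++
(s=4,f=9) a[fast]=6=a[slow] dup → fast++
(s=4,f=10) a[fast]=7≠a[slow]=6 write a[5]=7 → slow++,fast++
(s=5,f=11) a[fast]=8≠a[slow]=7 write a[6]=8 → slow++,fast++
(s=6,f=12) a[fast]=10≠a[slow]=8 write a[7]=10 → slow++,fast++
(s=7,f=13) a[fast]=10=a[slow] dup → fast++
(s=7,f=14) a[fast]=12≠a[slow]=10 write a[8]=12 → slow++,fast++
(s=8,f=15) a[fast]=14≠a[slow]=12 write a[9]=14 → slow++,fast++

length 9; prefix = [2, 3, 4, 6, 7, 8, 10, 12, 14]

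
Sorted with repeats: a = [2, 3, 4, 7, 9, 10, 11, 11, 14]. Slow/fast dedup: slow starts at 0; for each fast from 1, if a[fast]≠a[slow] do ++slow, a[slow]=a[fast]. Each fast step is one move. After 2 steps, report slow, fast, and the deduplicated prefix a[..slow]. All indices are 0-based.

slow=2, fast=3, prefix=[2, 3, 4]

(s=0,f=1) a[fast]=3≠a[slow]=2 write a[1]=3 → slow++,fast++
(s=1,f=2) a[fast]=4≠a[slow]=3 write a[2]=4 → slow++,fast++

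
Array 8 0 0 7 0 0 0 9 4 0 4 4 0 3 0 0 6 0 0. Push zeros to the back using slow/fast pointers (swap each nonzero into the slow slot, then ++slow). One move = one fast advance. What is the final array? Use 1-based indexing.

[8, 7, 9, 4, 4, 4, 3, 6, 0, 0, 0, 0, 0, 0, 0, 0, 0, 0, 0]

(s=1,f=1) a[fast]=8≠0 swap→a[1]=8 → slow++,fast++
(s=2,f=2) a[fast]=0 → fast++
(s=2,f=3) a[fast]=0 → fast++
(s=2,f=4) a[fast]=7≠0 swap→a[2]=7 → slow++,fast++
(s=3,f=5) a[fast]=0 → fast++
(s=3,f=6) a[fast]=0 → fast++
(s=3,f=7) a[fast]=0 → fast++
(s=3,f=8) a[fast]=9≠0 swap→a[3]=9 → slow++,fast++
(s=4,f=9) a[fast]=4≠0 swap→a[4]=4 → slow++,fast++
(s=5,f=10) a[fast]=0 → fast++
(s=5,f=11) a[fast]=4≠0 swap→a[5]=4 → slow++,fast++
(s=6,f=12) a[fast]=4≠0 swap→a[6]=4 → slow++,fast++
(s=7,f=13) a[fast]=0 → fast++
(s=7,f=14) a[fast]=3≠0 swap→a[7]=3 → slow++,fast++
(s=8,f=15) a[fast]=0 → fast++
(s=8,f=16) a[fast]=0 → fast++
(s=8,f=17) a[fast]=6≠0 swap→a[8]=6 → slow++,fast++
(s=9,f=18) a[fast]=0 → fast++
(s=9,f=19) a[fast]=0 → fast++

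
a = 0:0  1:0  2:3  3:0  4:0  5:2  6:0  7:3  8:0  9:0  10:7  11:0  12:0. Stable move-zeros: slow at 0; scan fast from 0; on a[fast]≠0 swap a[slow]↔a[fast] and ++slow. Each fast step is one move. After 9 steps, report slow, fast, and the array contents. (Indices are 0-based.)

slow=3, fast=9, a=[3, 2, 3, 0, 0, 0, 0, 0, 0, 0, 7, 0, 0]

slow=0 fast=0: a[fast]=0, fast++
slow=0 fast=1: a[fast]=0, fast++
slow=0 fast=2: a[fast]=3≠0 swap→a[0]=3, slow++,fast++
slow=1 fast=3: a[fast]=0, fast++
slow=1 fast=4: a[fast]=0, fast++
slow=1 fast=5: a[fast]=2≠0 swap→a[1]=2, slow++,fast++
slow=2 fast=6: a[fast]=0, fast++
slow=2 fast=7: a[fast]=3≠0 swap→a[2]=3, slow++,fast++
slow=3 fast=8: a[fast]=0, fast++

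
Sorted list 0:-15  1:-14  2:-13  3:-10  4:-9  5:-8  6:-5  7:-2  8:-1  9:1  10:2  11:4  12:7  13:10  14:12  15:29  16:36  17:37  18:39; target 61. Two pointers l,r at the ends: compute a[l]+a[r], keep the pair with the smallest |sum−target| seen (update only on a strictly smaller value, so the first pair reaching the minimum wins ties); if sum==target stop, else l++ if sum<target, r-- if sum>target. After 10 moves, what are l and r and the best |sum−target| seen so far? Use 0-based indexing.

l=0 r=18: -15+39=24 d=37 *, l++
l=1 r=18: -14+39=25 d=36 *, l++
l=2 r=18: -13+39=26 d=35 *, l++
l=3 r=18: -10+39=29 d=32 *, l++
l=4 r=18: -9+39=30 d=31 *, l++
l=5 r=18: -8+39=31 d=30 *, l++
l=6 r=18: -5+39=34 d=27 *, l++
l=7 r=18: -2+39=37 d=24 *, l++
l=8 r=18: -1+39=38 d=23 *, l++
l=9 r=18: 1+39=40 d=21 *, l++

l=10, r=18, best |Δ|=21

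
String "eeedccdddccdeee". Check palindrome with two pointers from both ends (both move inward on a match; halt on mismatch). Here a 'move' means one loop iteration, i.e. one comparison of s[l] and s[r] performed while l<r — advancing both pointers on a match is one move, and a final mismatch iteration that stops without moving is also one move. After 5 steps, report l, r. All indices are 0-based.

[0,14] 'e'=='e' → l++,r--
[1,13] 'e'=='e' → l++,r--
[2,12] 'e'=='e' → l++,r--
[3,11] 'd'=='d' → l++,r--
[4,10] 'c'=='c' → l++,r--

l=5, r=9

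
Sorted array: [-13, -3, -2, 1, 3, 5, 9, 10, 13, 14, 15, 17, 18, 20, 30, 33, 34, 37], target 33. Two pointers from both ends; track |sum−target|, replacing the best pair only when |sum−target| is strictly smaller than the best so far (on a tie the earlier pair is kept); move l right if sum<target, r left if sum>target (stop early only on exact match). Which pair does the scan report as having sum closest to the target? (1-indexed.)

pair (3, 30) with sum 33 (|Δ|=0)

l=1 r=18: -13+37=24 d=9 *, l++
l=2 r=18: -3+37=34 d=1 *, r--
l=2 r=17: -3+34=31 d=2, l++
l=3 r=17: -2+34=32 d=1, l++
l=4 r=17: 1+34=35 d=2, r--
l=4 r=16: 1+33=34 d=1, r--
l=4 r=15: 1+30=31 d=2, l++
l=5 r=15: 3+30=33 d=0 *, stop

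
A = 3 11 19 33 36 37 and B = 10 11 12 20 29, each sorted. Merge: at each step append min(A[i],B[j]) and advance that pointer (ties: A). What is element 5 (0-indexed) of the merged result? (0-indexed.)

merged[5] = 19

[i=0,j=0] A[i]=3<=B[j]=10 take 3 → i++
[i=1,j=0] A[i]=11>B[j]=10 take 10 → j++
[i=1,j=1] A[i]=11<=B[j]=11 take 11 → i++
[i=2,j=1] A[i]=19>B[j]=11 take 11 → j++
[i=2,j=2] A[i]=19>B[j]=12 take 12 → j++
[i=2,j=3] A[i]=19<=B[j]=20 take 19 → i++
[i=3,j=3] A[i]=33>B[j]=20 take 20 → j++
[i=3,j=4] A[i]=33>B[j]=29 take 29 → j++
[i=3,j=5] B done, take A[i]=33 → i++
[i=4,j=5] B done, take A[i]=36 → i++
[i=5,j=5] B done, take A[i]=37 → i++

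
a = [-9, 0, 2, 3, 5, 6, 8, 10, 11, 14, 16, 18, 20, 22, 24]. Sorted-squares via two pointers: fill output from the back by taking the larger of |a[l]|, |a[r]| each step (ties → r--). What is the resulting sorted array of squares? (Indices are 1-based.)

[0, 4, 9, 25, 36, 64, 81, 100, 121, 196, 256, 324, 400, 484, 576]

[1,15] |-9|<=|24| out[15]=576 → r--
[1,14] |-9|<=|22| out[14]=484 → r--
[1,13] |-9|<=|20| out[13]=400 → r--
[1,12] |-9|<=|18| out[12]=324 → r--
[1,11] |-9|<=|16| out[11]=256 → r--
[1,10] |-9|<=|14| out[10]=196 → r--
[1,9] |-9|<=|11| out[9]=121 → r--
[1,8] |-9|<=|10| out[8]=100 → r--
[1,7] |-9|>|8| out[7]=81 → l++
[2,7] |0|<=|8| out[6]=64 → r--
[2,6] |0|<=|6| out[5]=36 → r--
[2,5] |0|<=|5| out[4]=25 → r--
[2,4] |0|<=|3| out[3]=9 → r--
[2,3] |0|<=|2| out[2]=4 → r--
[2,2] |0|<=|0| out[1]=0 → r--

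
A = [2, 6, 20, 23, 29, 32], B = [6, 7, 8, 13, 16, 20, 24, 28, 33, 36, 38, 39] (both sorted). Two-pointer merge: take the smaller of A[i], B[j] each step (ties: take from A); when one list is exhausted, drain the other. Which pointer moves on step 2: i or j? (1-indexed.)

i

i=1 j=1: A[i]=2<=B[j]=6 take 2, i++
i=2 j=1: A[i]=6<=B[j]=6 take 6, i++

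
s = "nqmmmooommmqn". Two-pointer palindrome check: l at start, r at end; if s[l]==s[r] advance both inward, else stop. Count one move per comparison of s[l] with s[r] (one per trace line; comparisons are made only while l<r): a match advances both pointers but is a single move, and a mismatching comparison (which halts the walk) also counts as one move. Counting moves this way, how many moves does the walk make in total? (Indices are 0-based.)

6 moves

[0,12] 'n'=='n' → l++,r--
[1,11] 'q'=='q' → l++,r--
[2,10] 'm'=='m' → l++,r--
[3,9] 'm'=='m' → l++,r--
[4,8] 'm'=='m' → l++,r--
[5,7] 'o'=='o' → l++,r--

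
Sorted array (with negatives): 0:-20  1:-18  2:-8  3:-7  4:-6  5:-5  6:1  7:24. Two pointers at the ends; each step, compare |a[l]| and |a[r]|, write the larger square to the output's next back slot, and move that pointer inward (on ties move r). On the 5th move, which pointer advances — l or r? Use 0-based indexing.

l

l=0 r=7: |-20|<=|24| out[7]=576, r--
l=0 r=6: |-20|>|1| out[6]=400, l++
l=1 r=6: |-18|>|1| out[5]=324, l++
l=2 r=6: |-8|>|1| out[4]=64, l++
l=3 r=6: |-7|>|1| out[3]=49, l++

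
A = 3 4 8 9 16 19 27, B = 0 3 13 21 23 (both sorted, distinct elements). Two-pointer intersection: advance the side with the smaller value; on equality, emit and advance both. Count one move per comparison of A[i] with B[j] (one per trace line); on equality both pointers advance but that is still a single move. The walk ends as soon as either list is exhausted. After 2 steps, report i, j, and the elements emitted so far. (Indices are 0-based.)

i=0 j=0: 3>0, j++
i=0 j=1: 3==3 emit, i++,j++

i=1, j=2, emitted=[3]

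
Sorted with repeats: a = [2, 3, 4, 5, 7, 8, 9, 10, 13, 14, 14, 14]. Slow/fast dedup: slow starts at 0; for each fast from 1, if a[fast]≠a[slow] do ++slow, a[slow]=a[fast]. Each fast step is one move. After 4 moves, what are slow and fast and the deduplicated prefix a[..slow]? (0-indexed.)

slow=4, fast=5, prefix=[2, 3, 4, 5, 7]

slow=0 fast=1: a[fast]=3≠a[slow]=2 write a[1]=3, slow++,fast++
slow=1 fast=2: a[fast]=4≠a[slow]=3 write a[2]=4, slow++,fast++
slow=2 fast=3: a[fast]=5≠a[slow]=4 write a[3]=5, slow++,fast++
slow=3 fast=4: a[fast]=7≠a[slow]=5 write a[4]=7, slow++,fast++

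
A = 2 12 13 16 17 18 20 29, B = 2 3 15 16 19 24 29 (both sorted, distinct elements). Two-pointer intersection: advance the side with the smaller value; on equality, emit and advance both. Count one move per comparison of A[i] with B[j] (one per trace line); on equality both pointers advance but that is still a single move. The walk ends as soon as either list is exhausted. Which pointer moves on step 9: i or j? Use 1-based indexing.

i=1 j=1: 2==2 emit, i++,j++
i=2 j=2: 12>3, j++
i=2 j=3: 12<15, i++
i=3 j=3: 13<15, i++
i=4 j=3: 16>15, j++
i=4 j=4: 16==16 emit, i++,j++
i=5 j=5: 17<19, i++
i=6 j=5: 18<19, i++
i=7 j=5: 20>19, j++

j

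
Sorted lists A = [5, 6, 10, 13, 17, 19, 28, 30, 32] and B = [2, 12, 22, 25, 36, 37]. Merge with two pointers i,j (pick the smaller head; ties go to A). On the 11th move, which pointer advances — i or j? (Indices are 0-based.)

i=0 j=0: A[i]=5>B[j]=2 take 2, j++
i=0 j=1: A[i]=5<=B[j]=12 take 5, i++
i=1 j=1: A[i]=6<=B[j]=12 take 6, i++
i=2 j=1: A[i]=10<=B[j]=12 take 10, i++
i=3 j=1: A[i]=13>B[j]=12 take 12, j++
i=3 j=2: A[i]=13<=B[j]=22 take 13, i++
i=4 j=2: A[i]=17<=B[j]=22 take 17, i++
i=5 j=2: A[i]=19<=B[j]=22 take 19, i++
i=6 j=2: A[i]=28>B[j]=22 take 22, j++
i=6 j=3: A[i]=28>B[j]=25 take 25, j++
i=6 j=4: A[i]=28<=B[j]=36 take 28, i++

i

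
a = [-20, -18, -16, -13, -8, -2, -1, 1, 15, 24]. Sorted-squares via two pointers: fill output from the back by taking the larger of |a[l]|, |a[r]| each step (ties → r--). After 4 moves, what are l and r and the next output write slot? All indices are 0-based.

l=0 r=9: |-20|<=|24| out[9]=576, r--
l=0 r=8: |-20|>|15| out[8]=400, l++
l=1 r=8: |-18|>|15| out[7]=324, l++
l=2 r=8: |-16|>|15| out[6]=256, l++

l=3, r=8, next write slot=5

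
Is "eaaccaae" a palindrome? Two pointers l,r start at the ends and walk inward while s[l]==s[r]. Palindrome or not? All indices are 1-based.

[1,8] 'e'=='e' → l++,r--
[2,7] 'a'=='a' → l++,r--
[3,6] 'a'=='a' → l++,r--
[4,5] 'c'=='c' → l++,r--

palindrome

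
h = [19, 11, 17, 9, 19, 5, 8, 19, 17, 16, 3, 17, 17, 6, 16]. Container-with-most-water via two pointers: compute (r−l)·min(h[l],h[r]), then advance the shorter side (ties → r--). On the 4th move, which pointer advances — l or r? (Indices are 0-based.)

l=0 r=14: min(19,16)*14=224 best=224 *, r--
l=0 r=13: min(19,6)*13=78 best=224, r--
l=0 r=12: min(19,17)*12=204 best=224, r--
l=0 r=11: min(19,17)*11=187 best=224, r--

r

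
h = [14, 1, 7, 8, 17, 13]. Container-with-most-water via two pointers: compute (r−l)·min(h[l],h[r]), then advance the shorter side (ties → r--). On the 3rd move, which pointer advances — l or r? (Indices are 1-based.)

l

[1,6] min(14,13)*5=65 best=65 * → r--
[1,5] min(14,17)*4=56 best=65 → l++
[2,5] min(1,17)*3=3 best=65 → l++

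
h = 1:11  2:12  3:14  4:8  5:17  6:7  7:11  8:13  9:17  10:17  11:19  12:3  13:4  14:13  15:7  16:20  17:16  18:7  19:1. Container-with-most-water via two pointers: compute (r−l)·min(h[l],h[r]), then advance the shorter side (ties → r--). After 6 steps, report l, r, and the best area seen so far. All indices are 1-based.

l=5, r=17, best area=196

[1,19] min(11,1)*18=18 best=18 * → r--
[1,18] min(11,7)*17=119 best=119 * → r--
[1,17] min(11,16)*16=176 best=176 * → l++
[2,17] min(12,16)*15=180 best=180 * → l++
[3,17] min(14,16)*14=196 best=196 * → l++
[4,17] min(8,16)*13=104 best=196 → l++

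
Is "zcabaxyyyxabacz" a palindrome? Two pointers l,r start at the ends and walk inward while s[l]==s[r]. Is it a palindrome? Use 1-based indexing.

palindrome

l=1 r=15: 'z'=='z', l++,r--
l=2 r=14: 'c'=='c', l++,r--
l=3 r=13: 'a'=='a', l++,r--
l=4 r=12: 'b'=='b', l++,r--
l=5 r=11: 'a'=='a', l++,r--
l=6 r=10: 'x'=='x', l++,r--
l=7 r=9: 'y'=='y', l++,r--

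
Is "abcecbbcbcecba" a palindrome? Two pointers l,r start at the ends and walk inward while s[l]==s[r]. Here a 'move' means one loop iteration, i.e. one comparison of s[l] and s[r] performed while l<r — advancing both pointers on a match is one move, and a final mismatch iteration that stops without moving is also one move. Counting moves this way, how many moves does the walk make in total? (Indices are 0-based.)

l=0 r=13: 'a'=='a', l++,r--
l=1 r=12: 'b'=='b', l++,r--
l=2 r=11: 'c'=='c', l++,r--
l=3 r=10: 'e'=='e', l++,r--
l=4 r=9: 'c'=='c', l++,r--
l=5 r=8: 'b'=='b', l++,r--
l=6 r=7: 'b'!='c', stop

7 moves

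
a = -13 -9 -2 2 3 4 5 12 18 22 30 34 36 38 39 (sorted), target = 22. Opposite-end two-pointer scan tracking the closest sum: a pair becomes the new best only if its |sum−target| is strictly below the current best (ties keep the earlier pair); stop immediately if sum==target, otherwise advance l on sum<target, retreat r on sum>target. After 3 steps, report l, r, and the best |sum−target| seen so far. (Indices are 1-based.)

l=1 r=15: -13+39=26 d=4 *, r--
l=1 r=14: -13+38=25 d=3 *, r--
l=1 r=13: -13+36=23 d=1 *, r--

l=1, r=12, best |Δ|=1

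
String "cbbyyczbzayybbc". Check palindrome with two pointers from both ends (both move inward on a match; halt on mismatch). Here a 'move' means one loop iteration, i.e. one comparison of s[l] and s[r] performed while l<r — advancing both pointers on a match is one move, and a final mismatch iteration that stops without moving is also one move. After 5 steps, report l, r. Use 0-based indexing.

l=0 r=14: 'c'=='c', l++,r--
l=1 r=13: 'b'=='b', l++,r--
l=2 r=12: 'b'=='b', l++,r--
l=3 r=11: 'y'=='y', l++,r--
l=4 r=10: 'y'=='y', l++,r--

l=5, r=9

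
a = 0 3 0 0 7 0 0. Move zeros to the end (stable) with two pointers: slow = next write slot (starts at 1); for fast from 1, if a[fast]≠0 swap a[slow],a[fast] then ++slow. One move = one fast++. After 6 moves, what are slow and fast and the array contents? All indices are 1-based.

slow=1 fast=1: a[fast]=0, fast++
slow=1 fast=2: a[fast]=3≠0 swap→a[1]=3, slow++,fast++
slow=2 fast=3: a[fast]=0, fast++
slow=2 fast=4: a[fast]=0, fast++
slow=2 fast=5: a[fast]=7≠0 swap→a[2]=7, slow++,fast++
slow=3 fast=6: a[fast]=0, fast++

slow=3, fast=7, a=[3, 7, 0, 0, 0, 0, 0]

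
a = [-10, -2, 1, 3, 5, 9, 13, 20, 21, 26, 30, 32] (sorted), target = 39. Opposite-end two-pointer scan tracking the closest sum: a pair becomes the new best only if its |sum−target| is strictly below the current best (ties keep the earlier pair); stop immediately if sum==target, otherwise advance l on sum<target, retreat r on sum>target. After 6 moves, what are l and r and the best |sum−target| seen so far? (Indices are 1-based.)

[1,12] -10+32=22 d=17 * → l++
[2,12] -2+32=30 d=9 * → l++
[3,12] 1+32=33 d=6 * → l++
[4,12] 3+32=35 d=4 * → l++
[5,12] 5+32=37 d=2 * → l++
[6,12] 9+32=41 d=2 → r--

l=6, r=11, best |Δ|=2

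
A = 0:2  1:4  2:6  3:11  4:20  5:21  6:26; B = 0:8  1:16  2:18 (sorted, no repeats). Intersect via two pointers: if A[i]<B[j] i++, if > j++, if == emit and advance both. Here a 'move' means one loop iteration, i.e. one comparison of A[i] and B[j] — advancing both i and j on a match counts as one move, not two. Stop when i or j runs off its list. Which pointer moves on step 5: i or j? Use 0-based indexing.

i=0 j=0: 2<8, i++
i=1 j=0: 4<8, i++
i=2 j=0: 6<8, i++
i=3 j=0: 11>8, j++
i=3 j=1: 11<16, i++

i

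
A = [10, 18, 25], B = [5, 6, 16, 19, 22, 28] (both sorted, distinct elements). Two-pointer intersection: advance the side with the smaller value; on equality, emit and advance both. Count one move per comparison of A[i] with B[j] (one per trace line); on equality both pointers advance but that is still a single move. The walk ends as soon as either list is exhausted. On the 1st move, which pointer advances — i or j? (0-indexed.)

j

[i=0,j=0] 10>5 → j++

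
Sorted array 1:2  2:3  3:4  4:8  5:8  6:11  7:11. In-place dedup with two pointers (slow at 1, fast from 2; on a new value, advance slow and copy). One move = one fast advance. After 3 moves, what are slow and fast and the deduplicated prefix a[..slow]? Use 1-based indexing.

slow=4, fast=5, prefix=[2, 3, 4, 8]

(s=1,f=2) a[fast]=3≠a[slow]=2 write a[2]=3 → slow++,fast++
(s=2,f=3) a[fast]=4≠a[slow]=3 write a[3]=4 → slow++,fast++
(s=3,f=4) a[fast]=8≠a[slow]=4 write a[4]=8 → slow++,fast++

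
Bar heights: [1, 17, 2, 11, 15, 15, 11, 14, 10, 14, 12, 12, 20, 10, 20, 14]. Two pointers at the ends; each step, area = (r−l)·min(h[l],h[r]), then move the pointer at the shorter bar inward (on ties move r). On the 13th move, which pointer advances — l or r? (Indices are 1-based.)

l

l=1 r=16: min(1,14)*15=15 best=15 *, l++
l=2 r=16: min(17,14)*14=196 best=196 *, r--
l=2 r=15: min(17,20)*13=221 best=221 *, l++
l=3 r=15: min(2,20)*12=24 best=221, l++
l=4 r=15: min(11,20)*11=121 best=221, l++
l=5 r=15: min(15,20)*10=150 best=221, l++
l=6 r=15: min(15,20)*9=135 best=221, l++
l=7 r=15: min(11,20)*8=88 best=221, l++
l=8 r=15: min(14,20)*7=98 best=221, l++
l=9 r=15: min(10,20)*6=60 best=221, l++
l=10 r=15: min(14,20)*5=70 best=221, l++
l=11 r=15: min(12,20)*4=48 best=221, l++
l=12 r=15: min(12,20)*3=36 best=221, l++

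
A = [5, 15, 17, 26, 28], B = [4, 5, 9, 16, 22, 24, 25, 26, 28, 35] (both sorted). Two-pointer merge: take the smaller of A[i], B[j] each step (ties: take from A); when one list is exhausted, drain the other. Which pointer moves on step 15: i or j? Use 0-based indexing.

i=0 j=0: A[i]=5>B[j]=4 take 4, j++
i=0 j=1: A[i]=5<=B[j]=5 take 5, i++
i=1 j=1: A[i]=15>B[j]=5 take 5, j++
i=1 j=2: A[i]=15>B[j]=9 take 9, j++
i=1 j=3: A[i]=15<=B[j]=16 take 15, i++
i=2 j=3: A[i]=17>B[j]=16 take 16, j++
i=2 j=4: A[i]=17<=B[j]=22 take 17, i++
i=3 j=4: A[i]=26>B[j]=22 take 22, j++
i=3 j=5: A[i]=26>B[j]=24 take 24, j++
i=3 j=6: A[i]=26>B[j]=25 take 25, j++
i=3 j=7: A[i]=26<=B[j]=26 take 26, i++
i=4 j=7: A[i]=28>B[j]=26 take 26, j++
i=4 j=8: A[i]=28<=B[j]=28 take 28, i++
i=5 j=8: A done, take B[j]=28, j++
i=5 j=9: A done, take B[j]=35, j++

j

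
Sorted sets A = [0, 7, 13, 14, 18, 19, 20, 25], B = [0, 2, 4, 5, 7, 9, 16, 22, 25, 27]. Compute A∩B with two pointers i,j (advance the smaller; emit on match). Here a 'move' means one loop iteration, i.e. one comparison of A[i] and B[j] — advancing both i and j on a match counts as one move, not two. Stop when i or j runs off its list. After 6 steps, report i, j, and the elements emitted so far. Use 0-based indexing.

i=0 j=0: 0==0 emit, i++,j++
i=1 j=1: 7>2, j++
i=1 j=2: 7>4, j++
i=1 j=3: 7>5, j++
i=1 j=4: 7==7 emit, i++,j++
i=2 j=5: 13>9, j++

i=2, j=6, emitted=[0, 7]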